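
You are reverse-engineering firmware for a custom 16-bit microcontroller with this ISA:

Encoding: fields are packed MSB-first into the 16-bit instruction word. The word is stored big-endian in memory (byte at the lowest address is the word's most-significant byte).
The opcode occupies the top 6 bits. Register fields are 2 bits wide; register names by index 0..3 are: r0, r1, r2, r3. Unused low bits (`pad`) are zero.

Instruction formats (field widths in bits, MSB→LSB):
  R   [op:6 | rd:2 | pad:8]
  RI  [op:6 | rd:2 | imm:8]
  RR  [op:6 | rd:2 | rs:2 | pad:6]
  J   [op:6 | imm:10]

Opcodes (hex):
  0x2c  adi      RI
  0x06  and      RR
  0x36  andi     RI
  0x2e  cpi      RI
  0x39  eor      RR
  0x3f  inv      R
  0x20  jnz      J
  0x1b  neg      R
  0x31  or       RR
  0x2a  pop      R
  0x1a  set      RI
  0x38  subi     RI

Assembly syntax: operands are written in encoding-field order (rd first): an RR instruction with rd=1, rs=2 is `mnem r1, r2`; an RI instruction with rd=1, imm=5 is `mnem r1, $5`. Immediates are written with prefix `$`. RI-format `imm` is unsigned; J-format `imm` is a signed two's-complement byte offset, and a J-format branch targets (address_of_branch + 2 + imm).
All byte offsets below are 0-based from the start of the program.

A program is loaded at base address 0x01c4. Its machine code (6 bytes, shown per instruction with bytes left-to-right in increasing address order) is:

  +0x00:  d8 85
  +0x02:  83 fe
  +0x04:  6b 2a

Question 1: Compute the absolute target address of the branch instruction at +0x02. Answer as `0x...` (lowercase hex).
0x01c6

off 0x02: read 83 fe as big → 0x83fe
  top 6b → 0x20 → jnz [J]
  imm@[9:0]=0x3fe (s10→-2) ⇒ $-2
  target = base 0x01c4 + off 0x02 + 2 + imm -2 = 0x01c6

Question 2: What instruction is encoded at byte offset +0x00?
andi r0, $133

@+00  big-endian(d8 85) = 0xd885
  op=0xd885>>10=0x36 ⇒ andi (RI)
  rd@[9:8]=0x0 ⇒ r0
  imm@[7:0]=0x85 ⇒ $133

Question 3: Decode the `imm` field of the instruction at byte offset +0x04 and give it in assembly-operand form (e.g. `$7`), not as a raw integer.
$42

@+04  big-endian(6b 2a) = 0x6b2a
  op=0x6b2a>>10=0x1a ⇒ set (RI)
  rd@[9:8]=0x3 ⇒ r3
  imm@[7:0]=0x2a ⇒ $42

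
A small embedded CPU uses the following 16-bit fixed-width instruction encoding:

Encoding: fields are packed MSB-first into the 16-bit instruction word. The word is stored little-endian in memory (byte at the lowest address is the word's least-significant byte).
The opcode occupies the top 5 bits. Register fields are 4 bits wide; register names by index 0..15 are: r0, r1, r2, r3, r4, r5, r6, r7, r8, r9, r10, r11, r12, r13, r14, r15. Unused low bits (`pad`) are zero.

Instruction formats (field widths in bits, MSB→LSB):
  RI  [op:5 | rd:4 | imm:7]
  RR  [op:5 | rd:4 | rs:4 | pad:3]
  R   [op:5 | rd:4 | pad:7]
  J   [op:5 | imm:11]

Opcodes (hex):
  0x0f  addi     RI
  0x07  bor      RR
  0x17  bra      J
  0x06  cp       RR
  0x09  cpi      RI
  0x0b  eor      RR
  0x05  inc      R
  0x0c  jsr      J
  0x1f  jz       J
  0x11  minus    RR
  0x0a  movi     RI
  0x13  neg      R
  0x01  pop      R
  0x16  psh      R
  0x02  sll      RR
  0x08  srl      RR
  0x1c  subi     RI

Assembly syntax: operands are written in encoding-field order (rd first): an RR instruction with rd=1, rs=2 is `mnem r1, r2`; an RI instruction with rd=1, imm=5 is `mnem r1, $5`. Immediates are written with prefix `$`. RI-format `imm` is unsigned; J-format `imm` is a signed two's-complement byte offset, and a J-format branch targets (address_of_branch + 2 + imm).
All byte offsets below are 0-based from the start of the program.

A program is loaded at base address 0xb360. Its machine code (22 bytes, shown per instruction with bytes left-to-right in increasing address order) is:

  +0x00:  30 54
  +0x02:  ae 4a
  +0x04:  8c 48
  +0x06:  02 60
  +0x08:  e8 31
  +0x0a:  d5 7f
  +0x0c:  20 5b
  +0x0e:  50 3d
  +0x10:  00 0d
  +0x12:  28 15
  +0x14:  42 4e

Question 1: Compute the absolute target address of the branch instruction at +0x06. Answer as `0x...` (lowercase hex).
0xb36a

+0x06: 02 60 ⇒ word 0x6002 (little)
  op=0x6002>>11=0xc ⇒ jsr (J)
  imm: (w>>0)&0x7ff=0x2 → $2
  target = base 0xb360 + off 0x06 + 2 + imm 2 = 0xb36a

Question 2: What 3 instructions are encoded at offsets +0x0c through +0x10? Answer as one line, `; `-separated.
[0c] 20 5b → 0x5b20
  opcode bits[15:11]=0xb: eor/RR
  rd@[10:7]=0x6 ⇒ r6
  rs@[6:3]=0x4 ⇒ r4
[0e] 50 3d → 0x3d50
  opcode bits[15:11]=0x7: bor/RR
  rd@[10:7]=0xa ⇒ r10
  rs@[6:3]=0xa ⇒ r10
[10] 00 0d → 0x0d00
  opcode bits[15:11]=0x1: pop/R
  rd@[10:7]=0xa ⇒ r10

eor r6, r4; bor r10, r10; pop r10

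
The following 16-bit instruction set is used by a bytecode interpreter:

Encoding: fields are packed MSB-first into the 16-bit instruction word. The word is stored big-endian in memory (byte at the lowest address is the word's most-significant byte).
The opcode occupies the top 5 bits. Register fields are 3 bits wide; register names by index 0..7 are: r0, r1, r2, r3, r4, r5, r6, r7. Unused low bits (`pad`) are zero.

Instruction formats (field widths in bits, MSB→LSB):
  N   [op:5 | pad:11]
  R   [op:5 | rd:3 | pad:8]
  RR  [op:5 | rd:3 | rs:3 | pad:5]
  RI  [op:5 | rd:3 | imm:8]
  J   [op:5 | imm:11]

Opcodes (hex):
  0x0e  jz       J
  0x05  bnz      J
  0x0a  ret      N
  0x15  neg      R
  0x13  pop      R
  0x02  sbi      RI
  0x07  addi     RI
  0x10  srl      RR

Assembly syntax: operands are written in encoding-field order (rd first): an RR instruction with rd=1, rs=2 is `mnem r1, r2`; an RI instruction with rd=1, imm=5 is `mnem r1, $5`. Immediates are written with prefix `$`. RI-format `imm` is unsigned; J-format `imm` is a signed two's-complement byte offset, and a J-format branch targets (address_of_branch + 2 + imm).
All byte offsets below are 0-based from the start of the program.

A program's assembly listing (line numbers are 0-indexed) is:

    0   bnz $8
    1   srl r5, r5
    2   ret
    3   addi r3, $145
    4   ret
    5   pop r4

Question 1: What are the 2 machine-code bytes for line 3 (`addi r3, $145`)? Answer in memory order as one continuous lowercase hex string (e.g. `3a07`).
3b91

line 3 (addi): pack op=0x7:5|rd=3:3|imm=145:8 = 0x3b91; big→ 3b 91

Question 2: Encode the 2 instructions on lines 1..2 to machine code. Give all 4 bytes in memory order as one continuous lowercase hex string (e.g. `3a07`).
85a05000

line 1 (srl): pack op=0x10:5|rd=5:3|rs=5:3|pad=0:5 = 0x85a0; big→ 85 a0
line 2 (ret): pack op=0xa:5|pad=0:11 = 0x5000; big→ 50 00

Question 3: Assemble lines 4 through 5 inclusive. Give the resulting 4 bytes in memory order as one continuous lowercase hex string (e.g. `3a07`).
L4: ret op=0xa:5|pad=0:11 ⇒ 0x5000 ⇒ big 50 00
L5: pop op=0x13:5|rd=4:3|pad=0:8 ⇒ 0x9c00 ⇒ big 9c 00

50009c00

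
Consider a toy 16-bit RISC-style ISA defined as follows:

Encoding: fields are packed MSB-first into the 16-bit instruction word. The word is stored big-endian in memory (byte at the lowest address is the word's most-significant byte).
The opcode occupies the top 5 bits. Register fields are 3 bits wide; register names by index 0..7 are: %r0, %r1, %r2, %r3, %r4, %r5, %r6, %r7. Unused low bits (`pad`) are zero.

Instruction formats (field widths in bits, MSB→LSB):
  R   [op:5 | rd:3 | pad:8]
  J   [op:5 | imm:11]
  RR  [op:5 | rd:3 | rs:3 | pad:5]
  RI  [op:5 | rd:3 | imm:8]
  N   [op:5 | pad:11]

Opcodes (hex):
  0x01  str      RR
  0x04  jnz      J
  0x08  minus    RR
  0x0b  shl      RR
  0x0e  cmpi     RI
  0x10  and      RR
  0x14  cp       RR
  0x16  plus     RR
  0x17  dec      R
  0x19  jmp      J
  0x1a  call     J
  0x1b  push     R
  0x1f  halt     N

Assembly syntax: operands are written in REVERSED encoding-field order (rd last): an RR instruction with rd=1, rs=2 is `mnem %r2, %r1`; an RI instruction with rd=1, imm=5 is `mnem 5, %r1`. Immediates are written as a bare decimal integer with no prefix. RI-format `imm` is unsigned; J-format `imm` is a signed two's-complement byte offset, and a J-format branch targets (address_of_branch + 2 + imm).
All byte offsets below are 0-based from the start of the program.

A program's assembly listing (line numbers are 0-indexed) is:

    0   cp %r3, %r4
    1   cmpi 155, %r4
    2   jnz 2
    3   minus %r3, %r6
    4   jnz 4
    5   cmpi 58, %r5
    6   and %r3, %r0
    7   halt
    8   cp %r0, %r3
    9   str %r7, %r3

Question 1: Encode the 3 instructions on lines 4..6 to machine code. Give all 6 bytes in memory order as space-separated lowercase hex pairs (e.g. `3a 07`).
20 04 75 3a 80 60

L4: jnz op=0x4:5|imm=4:11 ⇒ 0x2004 ⇒ big 20 04
L5: cmpi op=0xe:5|rd=5:3|imm=58:8 ⇒ 0x753a ⇒ big 75 3a
L6: and op=0x10:5|rd=0:3|rs=3:3|pad=0:5 ⇒ 0x8060 ⇒ big 80 60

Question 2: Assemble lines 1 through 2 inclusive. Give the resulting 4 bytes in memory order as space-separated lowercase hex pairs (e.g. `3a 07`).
1. cmpi fields op=0xe:5|rd=4:3|imm=155:8 → word 749bh → 74 9b
2. jnz fields op=0x4:5|imm=2:11 → word 2002h → 20 02

74 9b 20 02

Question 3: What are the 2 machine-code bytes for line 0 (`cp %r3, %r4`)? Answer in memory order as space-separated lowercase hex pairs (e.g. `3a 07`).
line 0 (cp): pack op=0x14:5|rd=4:3|rs=3:3|pad=0:5 = 0xa460; big→ a4 60

a4 60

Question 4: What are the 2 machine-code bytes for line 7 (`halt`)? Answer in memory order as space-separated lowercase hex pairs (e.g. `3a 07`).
f8 00

7. halt fields op=0x1f:5|pad=0:11 → word f800h → f8 00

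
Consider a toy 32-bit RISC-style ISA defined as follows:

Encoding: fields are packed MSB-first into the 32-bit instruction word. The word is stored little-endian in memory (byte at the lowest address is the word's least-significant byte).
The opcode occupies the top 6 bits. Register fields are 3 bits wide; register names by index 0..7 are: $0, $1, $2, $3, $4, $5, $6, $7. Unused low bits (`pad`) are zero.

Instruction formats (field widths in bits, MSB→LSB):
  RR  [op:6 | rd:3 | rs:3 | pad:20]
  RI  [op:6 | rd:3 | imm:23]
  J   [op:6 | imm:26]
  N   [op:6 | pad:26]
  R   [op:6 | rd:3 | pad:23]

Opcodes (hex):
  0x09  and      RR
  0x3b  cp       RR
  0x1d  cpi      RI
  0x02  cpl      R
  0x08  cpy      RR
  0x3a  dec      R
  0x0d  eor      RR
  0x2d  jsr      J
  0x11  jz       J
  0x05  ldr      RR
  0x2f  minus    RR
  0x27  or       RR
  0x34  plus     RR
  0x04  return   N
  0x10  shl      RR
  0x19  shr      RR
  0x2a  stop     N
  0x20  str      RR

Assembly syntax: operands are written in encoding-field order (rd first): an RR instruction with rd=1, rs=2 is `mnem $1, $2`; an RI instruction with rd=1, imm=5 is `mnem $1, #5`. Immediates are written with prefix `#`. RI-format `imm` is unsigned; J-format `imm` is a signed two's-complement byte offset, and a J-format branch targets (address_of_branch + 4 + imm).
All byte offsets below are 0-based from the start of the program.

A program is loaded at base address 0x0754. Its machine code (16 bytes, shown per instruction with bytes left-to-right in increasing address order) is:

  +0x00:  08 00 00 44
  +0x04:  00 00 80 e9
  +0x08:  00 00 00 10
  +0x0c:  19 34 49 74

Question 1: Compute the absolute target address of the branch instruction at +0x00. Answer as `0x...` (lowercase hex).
off 0x00: read 08 00 00 44 as little → 0x44000008
  opcode bits[31:26]=0x11: jz/J
  imm@[25:0]=0x8 ⇒ #8
  target = base 0x0754 + off 0x00 + 4 + imm 8 = 0x0760

0x0760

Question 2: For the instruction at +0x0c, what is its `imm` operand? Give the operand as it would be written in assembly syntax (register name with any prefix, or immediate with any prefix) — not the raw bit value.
off 0x0c: read 19 34 49 74 as little → 0x74493419
  opcode bits[31:26]=0x1d: cpi/RI
  rd@[25:23]=0x0 ⇒ $0
  imm@[22:0]=0x493419 ⇒ #4797465

#4797465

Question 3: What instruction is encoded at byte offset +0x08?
@+08  little-endian(00 00 00 10) = 0x10000000
  top 6b → 0x4 → return [N]

return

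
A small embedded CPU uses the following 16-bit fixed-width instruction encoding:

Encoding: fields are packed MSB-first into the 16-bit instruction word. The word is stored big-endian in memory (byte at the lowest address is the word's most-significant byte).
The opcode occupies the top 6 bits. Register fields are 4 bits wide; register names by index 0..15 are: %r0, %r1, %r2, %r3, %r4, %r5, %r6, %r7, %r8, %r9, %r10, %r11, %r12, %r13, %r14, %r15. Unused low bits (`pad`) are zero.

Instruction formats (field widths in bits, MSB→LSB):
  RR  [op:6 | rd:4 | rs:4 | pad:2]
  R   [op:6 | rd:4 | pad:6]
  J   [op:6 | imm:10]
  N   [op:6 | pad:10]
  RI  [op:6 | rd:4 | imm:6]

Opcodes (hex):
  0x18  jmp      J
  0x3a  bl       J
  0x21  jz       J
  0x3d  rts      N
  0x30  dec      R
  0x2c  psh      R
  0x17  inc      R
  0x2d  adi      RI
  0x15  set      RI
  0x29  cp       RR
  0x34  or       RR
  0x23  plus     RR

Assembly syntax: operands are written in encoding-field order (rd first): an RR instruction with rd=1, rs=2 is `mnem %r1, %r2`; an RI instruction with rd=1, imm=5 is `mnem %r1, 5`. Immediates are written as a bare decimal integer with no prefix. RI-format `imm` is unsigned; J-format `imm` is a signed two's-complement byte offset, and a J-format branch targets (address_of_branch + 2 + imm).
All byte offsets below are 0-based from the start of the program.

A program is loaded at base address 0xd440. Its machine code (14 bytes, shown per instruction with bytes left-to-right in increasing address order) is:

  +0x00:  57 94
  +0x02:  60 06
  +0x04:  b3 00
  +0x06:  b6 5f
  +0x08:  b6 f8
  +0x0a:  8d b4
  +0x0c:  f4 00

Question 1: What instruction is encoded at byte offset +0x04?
+0x04: b3 00 ⇒ word 0xb300 (big)
  top 6b → 0x2c → psh [R]
  rd: (w>>6)&0xf=0xc → %r12

psh %r12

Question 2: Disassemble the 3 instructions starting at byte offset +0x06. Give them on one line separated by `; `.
adi %r9, 31; adi %r11, 56; plus %r6, %r13

@+06  big-endian(b6 5f) = 0xb65f
  opcode bits[15:10]=0x2d: adi/RI
  rd: (w>>6)&0xf=0x9 → %r9
  imm: (w>>0)&0x3f=0x1f → 31
@+08  big-endian(b6 f8) = 0xb6f8
  opcode bits[15:10]=0x2d: adi/RI
  rd: (w>>6)&0xf=0xb → %r11
  imm: (w>>0)&0x3f=0x38 → 56
@+0a  big-endian(8d b4) = 0x8db4
  opcode bits[15:10]=0x23: plus/RR
  rd: (w>>6)&0xf=0x6 → %r6
  rs: (w>>2)&0xf=0xd → %r13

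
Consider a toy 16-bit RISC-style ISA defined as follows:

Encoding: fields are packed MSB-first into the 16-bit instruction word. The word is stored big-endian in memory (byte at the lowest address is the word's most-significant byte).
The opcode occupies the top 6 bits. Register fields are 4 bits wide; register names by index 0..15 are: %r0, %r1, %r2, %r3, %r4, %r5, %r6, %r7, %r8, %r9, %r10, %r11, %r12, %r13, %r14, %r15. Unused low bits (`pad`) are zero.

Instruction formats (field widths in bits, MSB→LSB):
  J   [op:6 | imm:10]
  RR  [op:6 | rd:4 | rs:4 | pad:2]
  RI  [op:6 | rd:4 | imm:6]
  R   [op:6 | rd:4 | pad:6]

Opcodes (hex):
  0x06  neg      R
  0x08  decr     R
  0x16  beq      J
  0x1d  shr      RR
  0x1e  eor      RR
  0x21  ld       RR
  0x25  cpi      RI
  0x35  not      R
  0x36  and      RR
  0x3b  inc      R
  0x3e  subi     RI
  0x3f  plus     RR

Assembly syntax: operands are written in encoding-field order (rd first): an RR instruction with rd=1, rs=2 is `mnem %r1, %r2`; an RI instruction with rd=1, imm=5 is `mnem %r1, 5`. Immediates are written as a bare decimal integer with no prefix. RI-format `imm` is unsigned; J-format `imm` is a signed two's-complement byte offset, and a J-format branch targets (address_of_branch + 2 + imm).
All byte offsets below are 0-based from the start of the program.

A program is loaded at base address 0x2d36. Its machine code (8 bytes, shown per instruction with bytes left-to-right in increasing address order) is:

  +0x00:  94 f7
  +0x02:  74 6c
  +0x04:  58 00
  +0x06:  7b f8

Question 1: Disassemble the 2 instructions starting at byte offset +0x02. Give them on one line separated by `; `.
off 0x02: read 74 6c as big → 0x746c
  op=0x746c>>10=0x1d ⇒ shr (RR)
  [9:6] rd=1 = %r1
  [5:2] rs=11 = %r11
off 0x04: read 58 00 as big → 0x5800
  op=0x5800>>10=0x16 ⇒ beq (J)
  [9:0] imm=0 = 0

shr %r1, %r11; beq 0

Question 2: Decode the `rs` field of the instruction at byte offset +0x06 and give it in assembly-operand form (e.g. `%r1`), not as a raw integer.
@+06  big-endian(7b f8) = 0x7bf8
  op=0x7bf8>>10=0x1e ⇒ eor (RR)
  rd: (w>>6)&0xf=0xf → %r15
  rs: (w>>2)&0xf=0xe → %r14

%r14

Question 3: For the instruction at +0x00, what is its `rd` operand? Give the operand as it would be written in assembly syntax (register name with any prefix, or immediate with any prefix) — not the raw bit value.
+0x00: 94 f7 ⇒ word 0x94f7 (big)
  top 6b → 0x25 → cpi [RI]
  rd@[9:6]=0x3 ⇒ %r3
  imm@[5:0]=0x37 ⇒ 55

%r3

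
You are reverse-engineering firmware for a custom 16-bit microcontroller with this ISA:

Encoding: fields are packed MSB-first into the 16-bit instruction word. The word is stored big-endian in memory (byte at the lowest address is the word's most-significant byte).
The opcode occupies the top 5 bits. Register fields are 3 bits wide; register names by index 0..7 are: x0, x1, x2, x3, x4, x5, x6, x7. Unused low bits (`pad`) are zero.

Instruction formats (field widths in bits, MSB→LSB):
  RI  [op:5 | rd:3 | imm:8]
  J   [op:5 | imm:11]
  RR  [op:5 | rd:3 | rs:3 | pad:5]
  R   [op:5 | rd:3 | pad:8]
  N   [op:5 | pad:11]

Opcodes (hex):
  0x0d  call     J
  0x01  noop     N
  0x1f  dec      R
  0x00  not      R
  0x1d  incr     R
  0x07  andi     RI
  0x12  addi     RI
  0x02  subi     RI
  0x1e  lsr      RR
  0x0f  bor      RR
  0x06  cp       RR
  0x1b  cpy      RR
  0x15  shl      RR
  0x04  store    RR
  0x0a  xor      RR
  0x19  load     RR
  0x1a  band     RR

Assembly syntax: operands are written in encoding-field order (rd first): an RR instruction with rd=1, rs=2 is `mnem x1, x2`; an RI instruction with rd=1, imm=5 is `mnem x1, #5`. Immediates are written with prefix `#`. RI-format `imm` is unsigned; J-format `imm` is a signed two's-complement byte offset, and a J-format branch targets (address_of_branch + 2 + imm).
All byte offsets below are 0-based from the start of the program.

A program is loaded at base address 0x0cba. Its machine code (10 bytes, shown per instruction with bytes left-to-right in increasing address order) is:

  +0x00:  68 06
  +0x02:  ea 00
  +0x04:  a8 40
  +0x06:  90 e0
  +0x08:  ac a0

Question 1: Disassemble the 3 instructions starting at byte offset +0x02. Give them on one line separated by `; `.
incr x2; shl x0, x2; addi x0, #224

+0x02: ea 00 ⇒ word 0xea00 (big)
  top 5b → 0x1d → incr [R]
  rd@[10:8]=0x2 ⇒ x2
+0x04: a8 40 ⇒ word 0xa840 (big)
  top 5b → 0x15 → shl [RR]
  rd@[10:8]=0x0 ⇒ x0
  rs@[7:5]=0x2 ⇒ x2
+0x06: 90 e0 ⇒ word 0x90e0 (big)
  top 5b → 0x12 → addi [RI]
  rd@[10:8]=0x0 ⇒ x0
  imm@[7:0]=0xe0 ⇒ #224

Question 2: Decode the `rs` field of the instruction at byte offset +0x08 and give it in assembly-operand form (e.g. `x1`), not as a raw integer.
+0x08: ac a0 ⇒ word 0xaca0 (big)
  top 5b → 0x15 → shl [RR]
  rd@[10:8]=0x4 ⇒ x4
  rs@[7:5]=0x5 ⇒ x5

x5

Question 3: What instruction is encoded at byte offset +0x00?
call #6

+0x00: 68 06 ⇒ word 0x6806 (big)
  op=0x6806>>11=0xd ⇒ call (J)
  imm: (w>>0)&0x7ff=0x6 → #6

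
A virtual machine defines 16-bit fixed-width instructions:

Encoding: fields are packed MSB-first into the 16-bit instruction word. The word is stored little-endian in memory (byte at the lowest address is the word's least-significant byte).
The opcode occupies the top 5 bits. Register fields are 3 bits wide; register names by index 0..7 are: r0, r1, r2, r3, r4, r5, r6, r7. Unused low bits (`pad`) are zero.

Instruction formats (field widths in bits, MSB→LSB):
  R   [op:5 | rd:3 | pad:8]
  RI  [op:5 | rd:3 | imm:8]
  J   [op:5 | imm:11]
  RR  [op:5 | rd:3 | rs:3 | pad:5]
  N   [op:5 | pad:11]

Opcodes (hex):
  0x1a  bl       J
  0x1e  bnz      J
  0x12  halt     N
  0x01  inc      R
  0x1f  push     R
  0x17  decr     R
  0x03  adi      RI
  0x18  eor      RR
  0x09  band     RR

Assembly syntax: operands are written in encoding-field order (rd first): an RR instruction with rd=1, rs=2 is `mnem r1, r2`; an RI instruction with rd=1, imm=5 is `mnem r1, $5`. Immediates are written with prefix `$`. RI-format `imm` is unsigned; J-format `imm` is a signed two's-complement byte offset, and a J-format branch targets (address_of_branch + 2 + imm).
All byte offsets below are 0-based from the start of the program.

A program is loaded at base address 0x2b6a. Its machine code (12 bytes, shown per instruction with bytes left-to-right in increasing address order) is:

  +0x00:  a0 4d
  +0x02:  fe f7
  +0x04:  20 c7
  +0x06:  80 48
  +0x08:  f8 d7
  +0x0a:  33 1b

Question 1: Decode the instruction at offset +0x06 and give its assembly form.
+0x06: 80 48 ⇒ word 0x4880 (little)
  op=0x4880>>11=0x9 ⇒ band (RR)
  [10:8] rd=0 = r0
  [7:5] rs=4 = r4

band r0, r4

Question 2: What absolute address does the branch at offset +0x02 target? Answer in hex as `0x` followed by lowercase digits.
0x2b6c

[02] fe f7 → 0xf7fe
  opcode bits[15:11]=0x1e: bnz/J
  imm@[10:0]=0x7fe (s11→-2) ⇒ $-2
  target = base 0x2b6a + off 0x02 + 2 + imm -2 = 0x2b6c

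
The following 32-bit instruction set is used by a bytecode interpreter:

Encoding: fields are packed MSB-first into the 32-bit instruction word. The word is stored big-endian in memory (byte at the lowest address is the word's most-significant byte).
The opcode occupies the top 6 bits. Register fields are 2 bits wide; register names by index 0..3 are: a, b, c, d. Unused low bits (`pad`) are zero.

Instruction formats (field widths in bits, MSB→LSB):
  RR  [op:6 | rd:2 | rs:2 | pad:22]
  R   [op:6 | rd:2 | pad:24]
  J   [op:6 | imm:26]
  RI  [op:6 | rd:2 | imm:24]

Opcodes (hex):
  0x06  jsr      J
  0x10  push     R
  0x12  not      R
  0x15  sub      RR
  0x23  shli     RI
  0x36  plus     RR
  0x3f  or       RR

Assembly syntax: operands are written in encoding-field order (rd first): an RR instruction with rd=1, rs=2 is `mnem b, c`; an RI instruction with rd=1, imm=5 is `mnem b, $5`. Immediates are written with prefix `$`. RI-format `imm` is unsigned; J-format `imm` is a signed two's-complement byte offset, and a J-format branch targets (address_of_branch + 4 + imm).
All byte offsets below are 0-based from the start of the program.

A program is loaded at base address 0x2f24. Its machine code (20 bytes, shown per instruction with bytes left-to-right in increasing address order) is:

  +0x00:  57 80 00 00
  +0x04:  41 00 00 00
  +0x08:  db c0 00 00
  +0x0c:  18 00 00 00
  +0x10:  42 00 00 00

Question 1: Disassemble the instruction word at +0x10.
[10] 42 00 00 00 → 0x42000000
  top 6b → 0x10 → push [R]
  rd: (w>>24)&0x3=0x2 → c

push c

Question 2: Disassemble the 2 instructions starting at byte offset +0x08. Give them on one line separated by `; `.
plus d, d; jsr $0

off 0x08: read db c0 00 00 as big → 0xdbc00000
  op=0xdbc00000>>26=0x36 ⇒ plus (RR)
  [25:24] rd=3 = d
  [23:22] rs=3 = d
off 0x0c: read 18 00 00 00 as big → 0x18000000
  op=0x18000000>>26=0x6 ⇒ jsr (J)
  [25:0] imm=0 = $0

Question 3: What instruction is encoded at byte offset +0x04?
push b

off 0x04: read 41 00 00 00 as big → 0x41000000
  top 6b → 0x10 → push [R]
  [25:24] rd=1 = b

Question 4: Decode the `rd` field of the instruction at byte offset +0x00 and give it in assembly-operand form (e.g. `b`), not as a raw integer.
d

@+00  big-endian(57 80 00 00) = 0x57800000
  op=0x57800000>>26=0x15 ⇒ sub (RR)
  rd: (w>>24)&0x3=0x3 → d
  rs: (w>>22)&0x3=0x2 → c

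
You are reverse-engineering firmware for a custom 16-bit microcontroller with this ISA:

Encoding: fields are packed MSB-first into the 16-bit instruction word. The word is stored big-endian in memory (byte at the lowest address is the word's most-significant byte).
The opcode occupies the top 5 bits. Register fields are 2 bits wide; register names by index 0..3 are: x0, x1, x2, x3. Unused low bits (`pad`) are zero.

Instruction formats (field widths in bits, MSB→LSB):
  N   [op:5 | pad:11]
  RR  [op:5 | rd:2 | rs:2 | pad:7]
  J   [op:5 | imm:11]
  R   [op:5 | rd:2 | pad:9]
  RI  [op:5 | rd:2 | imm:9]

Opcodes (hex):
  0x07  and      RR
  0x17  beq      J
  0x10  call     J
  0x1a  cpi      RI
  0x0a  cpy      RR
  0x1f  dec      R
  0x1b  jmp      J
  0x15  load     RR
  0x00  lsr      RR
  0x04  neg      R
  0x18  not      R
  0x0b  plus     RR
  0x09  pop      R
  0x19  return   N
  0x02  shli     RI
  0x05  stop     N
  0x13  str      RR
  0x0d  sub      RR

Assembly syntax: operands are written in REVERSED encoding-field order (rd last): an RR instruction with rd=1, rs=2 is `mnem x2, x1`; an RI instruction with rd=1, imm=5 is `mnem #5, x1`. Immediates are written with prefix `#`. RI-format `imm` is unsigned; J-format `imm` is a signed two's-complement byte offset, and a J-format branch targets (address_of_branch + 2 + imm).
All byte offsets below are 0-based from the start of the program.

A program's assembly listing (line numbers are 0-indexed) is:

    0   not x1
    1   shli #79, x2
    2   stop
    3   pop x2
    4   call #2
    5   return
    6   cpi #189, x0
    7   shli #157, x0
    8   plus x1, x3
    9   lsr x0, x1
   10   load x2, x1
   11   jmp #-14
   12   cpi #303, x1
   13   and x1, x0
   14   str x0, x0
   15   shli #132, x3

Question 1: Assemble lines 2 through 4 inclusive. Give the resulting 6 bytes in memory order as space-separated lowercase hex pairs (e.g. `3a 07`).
2. stop fields op=0x5:5|pad=0:11 → word 2800h → 28 00
3. pop fields op=0x9:5|rd=2:2|pad=0:9 → word 4c00h → 4c 00
4. call fields op=0x10:5|imm=2:11 → word 8002h → 80 02

28 00 4c 00 80 02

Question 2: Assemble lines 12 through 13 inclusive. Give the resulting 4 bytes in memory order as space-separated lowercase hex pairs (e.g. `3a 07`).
d3 2f 38 80

12. cpi fields op=0x1a:5|rd=1:2|imm=303:9 → word d32fh → d3 2f
13. and fields op=0x7:5|rd=0:2|rs=1:2|pad=0:7 → word 3880h → 38 80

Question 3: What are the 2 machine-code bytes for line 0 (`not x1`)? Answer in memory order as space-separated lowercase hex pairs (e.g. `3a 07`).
c2 00

0. not fields op=0x18:5|rd=1:2|pad=0:9 → word c200h → c2 00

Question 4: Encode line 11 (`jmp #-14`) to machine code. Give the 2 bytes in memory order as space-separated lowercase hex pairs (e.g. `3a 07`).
L11: jmp op=0x1b:5|imm=-14:11 ⇒ 0xdff2 ⇒ big df f2

df f2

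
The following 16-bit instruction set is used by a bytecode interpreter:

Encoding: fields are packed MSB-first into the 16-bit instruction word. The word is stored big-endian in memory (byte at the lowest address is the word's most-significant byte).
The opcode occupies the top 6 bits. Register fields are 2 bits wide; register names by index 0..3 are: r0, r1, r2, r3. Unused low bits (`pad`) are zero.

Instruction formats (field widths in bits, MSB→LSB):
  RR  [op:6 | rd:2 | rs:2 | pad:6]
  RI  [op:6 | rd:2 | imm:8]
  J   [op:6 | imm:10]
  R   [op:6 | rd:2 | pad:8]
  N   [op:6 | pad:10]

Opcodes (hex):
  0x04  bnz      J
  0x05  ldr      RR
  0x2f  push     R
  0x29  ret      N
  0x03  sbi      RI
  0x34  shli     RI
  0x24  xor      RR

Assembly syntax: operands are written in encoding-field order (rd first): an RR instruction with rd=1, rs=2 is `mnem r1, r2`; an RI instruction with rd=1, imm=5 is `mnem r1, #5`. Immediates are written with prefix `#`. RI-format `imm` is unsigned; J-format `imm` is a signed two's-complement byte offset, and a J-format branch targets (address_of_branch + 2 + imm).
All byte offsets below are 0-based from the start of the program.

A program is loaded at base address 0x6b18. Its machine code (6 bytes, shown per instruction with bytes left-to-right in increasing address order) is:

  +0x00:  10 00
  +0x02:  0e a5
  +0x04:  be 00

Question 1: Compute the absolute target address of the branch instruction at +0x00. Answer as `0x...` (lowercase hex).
0x6b1a

[00] 10 00 → 0x1000
  op=0x1000>>10=0x4 ⇒ bnz (J)
  imm@[9:0]=0x0 ⇒ #0
  target = base 0x6b18 + off 0x00 + 2 + imm 0 = 0x6b1a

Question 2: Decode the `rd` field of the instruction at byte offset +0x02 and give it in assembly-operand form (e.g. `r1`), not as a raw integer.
+0x02: 0e a5 ⇒ word 0x0ea5 (big)
  op=0x0ea5>>10=0x3 ⇒ sbi (RI)
  rd@[9:8]=0x2 ⇒ r2
  imm@[7:0]=0xa5 ⇒ #165

r2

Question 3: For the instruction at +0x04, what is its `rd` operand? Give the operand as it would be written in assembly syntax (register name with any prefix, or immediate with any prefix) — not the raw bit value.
r2

+0x04: be 00 ⇒ word 0xbe00 (big)
  top 6b → 0x2f → push [R]
  rd@[9:8]=0x2 ⇒ r2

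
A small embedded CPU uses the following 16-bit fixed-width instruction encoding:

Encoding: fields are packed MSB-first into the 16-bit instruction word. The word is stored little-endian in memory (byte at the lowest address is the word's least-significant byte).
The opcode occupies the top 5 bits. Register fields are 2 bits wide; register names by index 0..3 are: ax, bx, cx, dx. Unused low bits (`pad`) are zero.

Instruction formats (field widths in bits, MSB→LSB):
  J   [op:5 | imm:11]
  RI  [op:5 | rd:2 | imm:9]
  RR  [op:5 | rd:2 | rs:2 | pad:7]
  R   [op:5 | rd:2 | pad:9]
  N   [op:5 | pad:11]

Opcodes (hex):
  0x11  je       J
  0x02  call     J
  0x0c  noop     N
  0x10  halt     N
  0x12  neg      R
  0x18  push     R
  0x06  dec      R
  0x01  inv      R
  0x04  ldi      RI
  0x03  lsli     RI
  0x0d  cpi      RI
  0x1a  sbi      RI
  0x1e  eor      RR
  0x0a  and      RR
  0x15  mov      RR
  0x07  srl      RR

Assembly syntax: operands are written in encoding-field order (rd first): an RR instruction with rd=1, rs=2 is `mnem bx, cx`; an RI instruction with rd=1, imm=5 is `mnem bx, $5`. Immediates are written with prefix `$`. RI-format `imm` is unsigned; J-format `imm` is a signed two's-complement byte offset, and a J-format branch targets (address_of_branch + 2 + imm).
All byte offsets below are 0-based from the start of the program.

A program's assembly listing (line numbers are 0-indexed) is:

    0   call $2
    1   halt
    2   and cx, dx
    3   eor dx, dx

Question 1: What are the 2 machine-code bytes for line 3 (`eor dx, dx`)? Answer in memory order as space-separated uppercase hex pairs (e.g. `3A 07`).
line 3 (eor): pack op=0x1e:5|rd=3:2|rs=3:2|pad=0:7 = 0xf780; little→ 80 f7

80 F7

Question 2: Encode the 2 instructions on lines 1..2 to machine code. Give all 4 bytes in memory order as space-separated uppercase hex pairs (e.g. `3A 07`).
L1: halt op=0x10:5|pad=0:11 ⇒ 0x8000 ⇒ little 00 80
L2: and op=0xa:5|rd=2:2|rs=3:2|pad=0:7 ⇒ 0x5580 ⇒ little 80 55

00 80 80 55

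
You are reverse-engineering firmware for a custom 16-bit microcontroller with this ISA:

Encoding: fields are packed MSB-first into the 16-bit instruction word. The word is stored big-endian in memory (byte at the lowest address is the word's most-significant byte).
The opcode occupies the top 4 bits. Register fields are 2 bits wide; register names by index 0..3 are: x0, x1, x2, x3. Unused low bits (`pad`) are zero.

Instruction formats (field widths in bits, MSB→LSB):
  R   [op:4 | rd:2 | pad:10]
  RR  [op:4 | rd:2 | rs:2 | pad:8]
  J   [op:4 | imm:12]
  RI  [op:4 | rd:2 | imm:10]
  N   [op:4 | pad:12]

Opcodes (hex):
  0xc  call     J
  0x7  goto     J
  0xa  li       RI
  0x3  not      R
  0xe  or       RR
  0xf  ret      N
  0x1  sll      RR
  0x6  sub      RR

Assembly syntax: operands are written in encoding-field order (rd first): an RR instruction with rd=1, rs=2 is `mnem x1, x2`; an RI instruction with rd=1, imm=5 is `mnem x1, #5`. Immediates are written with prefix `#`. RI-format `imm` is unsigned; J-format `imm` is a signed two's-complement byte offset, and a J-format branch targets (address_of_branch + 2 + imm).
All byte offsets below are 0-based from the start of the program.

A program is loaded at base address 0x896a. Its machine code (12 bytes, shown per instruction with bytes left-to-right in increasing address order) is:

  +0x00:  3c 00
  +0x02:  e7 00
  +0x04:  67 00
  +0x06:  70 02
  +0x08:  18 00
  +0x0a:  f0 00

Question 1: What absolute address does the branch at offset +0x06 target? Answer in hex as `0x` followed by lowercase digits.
0x8974

+0x06: 70 02 ⇒ word 0x7002 (big)
  top 4b → 0x7 → goto [J]
  [11:0] imm=2 = #2
  target = base 0x896a + off 0x06 + 2 + imm 2 = 0x8974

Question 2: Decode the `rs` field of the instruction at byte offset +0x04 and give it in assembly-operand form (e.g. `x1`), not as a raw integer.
x3

@+04  big-endian(67 00) = 0x6700
  opcode bits[15:12]=0x6: sub/RR
  rd@[11:10]=0x1 ⇒ x1
  rs@[9:8]=0x3 ⇒ x3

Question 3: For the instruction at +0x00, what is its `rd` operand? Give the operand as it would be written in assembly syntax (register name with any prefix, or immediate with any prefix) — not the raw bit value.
off 0x00: read 3c 00 as big → 0x3c00
  top 4b → 0x3 → not [R]
  rd: (w>>10)&0x3=0x3 → x3

x3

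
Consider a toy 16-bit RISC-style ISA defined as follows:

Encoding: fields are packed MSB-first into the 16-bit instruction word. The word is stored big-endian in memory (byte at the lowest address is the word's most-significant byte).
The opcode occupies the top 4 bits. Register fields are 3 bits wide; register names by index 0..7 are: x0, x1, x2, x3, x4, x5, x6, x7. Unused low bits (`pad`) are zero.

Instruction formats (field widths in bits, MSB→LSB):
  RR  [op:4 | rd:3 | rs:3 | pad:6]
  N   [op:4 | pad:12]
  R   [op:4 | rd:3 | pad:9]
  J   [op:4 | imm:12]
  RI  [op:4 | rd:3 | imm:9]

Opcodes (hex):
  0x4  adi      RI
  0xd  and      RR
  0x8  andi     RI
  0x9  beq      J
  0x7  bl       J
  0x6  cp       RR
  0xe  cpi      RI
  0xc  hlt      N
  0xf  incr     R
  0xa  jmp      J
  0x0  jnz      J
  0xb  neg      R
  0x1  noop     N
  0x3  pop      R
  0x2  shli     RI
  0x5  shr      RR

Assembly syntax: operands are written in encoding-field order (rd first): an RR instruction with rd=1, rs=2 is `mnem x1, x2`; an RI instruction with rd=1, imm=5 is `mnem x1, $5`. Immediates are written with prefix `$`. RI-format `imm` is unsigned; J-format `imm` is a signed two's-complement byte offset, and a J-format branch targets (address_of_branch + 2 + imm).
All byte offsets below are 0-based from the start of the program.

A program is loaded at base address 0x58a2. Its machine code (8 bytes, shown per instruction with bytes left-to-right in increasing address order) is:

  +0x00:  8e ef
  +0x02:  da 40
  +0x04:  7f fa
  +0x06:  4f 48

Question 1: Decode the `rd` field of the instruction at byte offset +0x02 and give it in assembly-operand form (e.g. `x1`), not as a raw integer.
x5

+0x02: da 40 ⇒ word 0xda40 (big)
  top 4b → 0xd → and [RR]
  rd: (w>>9)&0x7=0x5 → x5
  rs: (w>>6)&0x7=0x1 → x1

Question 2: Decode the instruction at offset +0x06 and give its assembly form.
adi x7, $328

+0x06: 4f 48 ⇒ word 0x4f48 (big)
  top 4b → 0x4 → adi [RI]
  [11:9] rd=7 = x7
  [8:0] imm=328 = $328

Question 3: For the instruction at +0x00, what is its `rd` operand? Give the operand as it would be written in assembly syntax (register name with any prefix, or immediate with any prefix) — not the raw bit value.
+0x00: 8e ef ⇒ word 0x8eef (big)
  top 4b → 0x8 → andi [RI]
  rd@[11:9]=0x7 ⇒ x7
  imm@[8:0]=0xef ⇒ $239

x7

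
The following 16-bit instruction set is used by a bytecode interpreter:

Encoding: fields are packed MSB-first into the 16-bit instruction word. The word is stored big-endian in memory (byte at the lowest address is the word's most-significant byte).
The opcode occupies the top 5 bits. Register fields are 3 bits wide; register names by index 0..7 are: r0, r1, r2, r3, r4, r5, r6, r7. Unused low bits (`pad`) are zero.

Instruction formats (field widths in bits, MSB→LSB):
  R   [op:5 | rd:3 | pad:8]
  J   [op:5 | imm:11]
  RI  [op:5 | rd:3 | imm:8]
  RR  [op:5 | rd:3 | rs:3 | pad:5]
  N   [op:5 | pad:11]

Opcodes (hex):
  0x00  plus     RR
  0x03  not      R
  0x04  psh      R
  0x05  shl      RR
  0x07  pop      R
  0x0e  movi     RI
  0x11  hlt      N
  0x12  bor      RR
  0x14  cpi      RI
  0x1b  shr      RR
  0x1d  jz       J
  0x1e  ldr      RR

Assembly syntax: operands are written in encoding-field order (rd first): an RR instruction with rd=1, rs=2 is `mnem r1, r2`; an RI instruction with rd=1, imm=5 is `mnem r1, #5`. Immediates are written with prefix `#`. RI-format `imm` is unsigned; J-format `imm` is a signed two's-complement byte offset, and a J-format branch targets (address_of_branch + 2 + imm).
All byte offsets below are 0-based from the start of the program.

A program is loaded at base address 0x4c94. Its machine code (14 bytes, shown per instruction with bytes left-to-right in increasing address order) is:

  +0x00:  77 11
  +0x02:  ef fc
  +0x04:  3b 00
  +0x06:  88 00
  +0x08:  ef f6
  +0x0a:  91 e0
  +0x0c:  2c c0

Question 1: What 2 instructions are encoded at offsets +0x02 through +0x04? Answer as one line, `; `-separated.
jz #-4; pop r3

+0x02: ef fc ⇒ word 0xeffc (big)
  opcode bits[15:11]=0x1d: jz/J
  [10:0] imm=2044 (s11→-4) = #-4
+0x04: 3b 00 ⇒ word 0x3b00 (big)
  opcode bits[15:11]=0x7: pop/R
  [10:8] rd=3 = r3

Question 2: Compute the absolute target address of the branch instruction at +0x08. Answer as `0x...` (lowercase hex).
0x4c94

+0x08: ef f6 ⇒ word 0xeff6 (big)
  top 5b → 0x1d → jz [J]
  imm@[10:0]=0x7f6 (s11→-10) ⇒ #-10
  target = base 0x4c94 + off 0x08 + 2 + imm -10 = 0x4c94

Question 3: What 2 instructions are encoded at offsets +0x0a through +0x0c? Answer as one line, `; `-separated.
bor r1, r7; shl r4, r6

@+0a  big-endian(91 e0) = 0x91e0
  op=0x91e0>>11=0x12 ⇒ bor (RR)
  rd@[10:8]=0x1 ⇒ r1
  rs@[7:5]=0x7 ⇒ r7
@+0c  big-endian(2c c0) = 0x2cc0
  op=0x2cc0>>11=0x5 ⇒ shl (RR)
  rd@[10:8]=0x4 ⇒ r4
  rs@[7:5]=0x6 ⇒ r6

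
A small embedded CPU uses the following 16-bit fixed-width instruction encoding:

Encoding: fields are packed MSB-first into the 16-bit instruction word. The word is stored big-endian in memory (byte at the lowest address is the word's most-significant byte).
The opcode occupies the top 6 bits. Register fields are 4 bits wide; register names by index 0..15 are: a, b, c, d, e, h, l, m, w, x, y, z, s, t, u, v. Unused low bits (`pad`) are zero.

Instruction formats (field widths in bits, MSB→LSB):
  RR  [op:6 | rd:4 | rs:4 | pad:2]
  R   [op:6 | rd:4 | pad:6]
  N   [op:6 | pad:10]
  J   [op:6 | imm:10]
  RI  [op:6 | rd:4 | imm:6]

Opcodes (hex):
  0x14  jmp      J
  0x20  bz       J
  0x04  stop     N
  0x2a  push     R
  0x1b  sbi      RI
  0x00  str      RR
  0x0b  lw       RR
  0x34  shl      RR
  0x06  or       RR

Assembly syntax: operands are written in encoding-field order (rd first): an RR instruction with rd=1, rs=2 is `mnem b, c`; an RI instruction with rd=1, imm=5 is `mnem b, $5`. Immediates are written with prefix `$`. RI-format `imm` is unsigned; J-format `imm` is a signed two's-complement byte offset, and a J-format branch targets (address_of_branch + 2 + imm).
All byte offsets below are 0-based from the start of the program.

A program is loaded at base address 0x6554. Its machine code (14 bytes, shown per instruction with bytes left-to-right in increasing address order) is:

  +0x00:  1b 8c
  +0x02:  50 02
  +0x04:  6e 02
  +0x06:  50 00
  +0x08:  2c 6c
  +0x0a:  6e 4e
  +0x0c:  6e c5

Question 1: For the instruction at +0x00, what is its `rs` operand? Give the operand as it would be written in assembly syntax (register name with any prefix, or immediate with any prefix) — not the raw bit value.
+0x00: 1b 8c ⇒ word 0x1b8c (big)
  op=0x1b8c>>10=0x6 ⇒ or (RR)
  rd@[9:6]=0xe ⇒ u
  rs@[5:2]=0x3 ⇒ d

d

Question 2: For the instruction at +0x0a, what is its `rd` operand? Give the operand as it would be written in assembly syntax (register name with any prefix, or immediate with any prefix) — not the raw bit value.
x

+0x0a: 6e 4e ⇒ word 0x6e4e (big)
  op=0x6e4e>>10=0x1b ⇒ sbi (RI)
  rd: (w>>6)&0xf=0x9 → x
  imm: (w>>0)&0x3f=0xe → $14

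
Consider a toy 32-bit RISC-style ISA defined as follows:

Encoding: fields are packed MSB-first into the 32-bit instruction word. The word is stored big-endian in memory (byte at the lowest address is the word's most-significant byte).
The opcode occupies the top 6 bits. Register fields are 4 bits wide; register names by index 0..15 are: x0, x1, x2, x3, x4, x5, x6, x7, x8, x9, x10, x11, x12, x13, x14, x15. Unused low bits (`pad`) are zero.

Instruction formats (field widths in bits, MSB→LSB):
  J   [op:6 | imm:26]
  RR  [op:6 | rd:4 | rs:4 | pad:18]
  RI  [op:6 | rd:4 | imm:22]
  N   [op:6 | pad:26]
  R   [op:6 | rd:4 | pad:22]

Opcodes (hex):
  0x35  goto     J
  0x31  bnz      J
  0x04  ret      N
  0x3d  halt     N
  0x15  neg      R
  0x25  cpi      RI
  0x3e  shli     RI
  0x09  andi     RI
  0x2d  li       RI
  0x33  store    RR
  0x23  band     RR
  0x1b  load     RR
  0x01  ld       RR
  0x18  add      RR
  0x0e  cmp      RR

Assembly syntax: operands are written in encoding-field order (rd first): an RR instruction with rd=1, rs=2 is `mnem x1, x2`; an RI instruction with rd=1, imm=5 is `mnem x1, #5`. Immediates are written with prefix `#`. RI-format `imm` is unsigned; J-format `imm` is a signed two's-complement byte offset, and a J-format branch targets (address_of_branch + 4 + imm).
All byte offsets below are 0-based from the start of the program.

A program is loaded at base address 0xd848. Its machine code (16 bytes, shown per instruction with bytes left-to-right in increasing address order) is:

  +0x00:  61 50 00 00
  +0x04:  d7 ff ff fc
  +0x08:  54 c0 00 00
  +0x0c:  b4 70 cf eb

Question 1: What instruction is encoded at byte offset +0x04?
goto #-4

[04] d7 ff ff fc → 0xd7fffffc
  opcode bits[31:26]=0x35: goto/J
  imm@[25:0]=0x3fffffc (s26→-4) ⇒ #-4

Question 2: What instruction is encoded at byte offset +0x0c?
@+0c  big-endian(b4 70 cf eb) = 0xb470cfeb
  op=0xb470cfeb>>26=0x2d ⇒ li (RI)
  rd@[25:22]=0x1 ⇒ x1
  imm@[21:0]=0x30cfeb ⇒ #3198955

li x1, #3198955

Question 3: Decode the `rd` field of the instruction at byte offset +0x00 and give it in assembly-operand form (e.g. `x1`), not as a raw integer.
off 0x00: read 61 50 00 00 as big → 0x61500000
  op=0x61500000>>26=0x18 ⇒ add (RR)
  rd@[25:22]=0x5 ⇒ x5
  rs@[21:18]=0x4 ⇒ x4

x5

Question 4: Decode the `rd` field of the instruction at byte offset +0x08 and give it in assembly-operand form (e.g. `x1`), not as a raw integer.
x3

off 0x08: read 54 c0 00 00 as big → 0x54c00000
  opcode bits[31:26]=0x15: neg/R
  rd@[25:22]=0x3 ⇒ x3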